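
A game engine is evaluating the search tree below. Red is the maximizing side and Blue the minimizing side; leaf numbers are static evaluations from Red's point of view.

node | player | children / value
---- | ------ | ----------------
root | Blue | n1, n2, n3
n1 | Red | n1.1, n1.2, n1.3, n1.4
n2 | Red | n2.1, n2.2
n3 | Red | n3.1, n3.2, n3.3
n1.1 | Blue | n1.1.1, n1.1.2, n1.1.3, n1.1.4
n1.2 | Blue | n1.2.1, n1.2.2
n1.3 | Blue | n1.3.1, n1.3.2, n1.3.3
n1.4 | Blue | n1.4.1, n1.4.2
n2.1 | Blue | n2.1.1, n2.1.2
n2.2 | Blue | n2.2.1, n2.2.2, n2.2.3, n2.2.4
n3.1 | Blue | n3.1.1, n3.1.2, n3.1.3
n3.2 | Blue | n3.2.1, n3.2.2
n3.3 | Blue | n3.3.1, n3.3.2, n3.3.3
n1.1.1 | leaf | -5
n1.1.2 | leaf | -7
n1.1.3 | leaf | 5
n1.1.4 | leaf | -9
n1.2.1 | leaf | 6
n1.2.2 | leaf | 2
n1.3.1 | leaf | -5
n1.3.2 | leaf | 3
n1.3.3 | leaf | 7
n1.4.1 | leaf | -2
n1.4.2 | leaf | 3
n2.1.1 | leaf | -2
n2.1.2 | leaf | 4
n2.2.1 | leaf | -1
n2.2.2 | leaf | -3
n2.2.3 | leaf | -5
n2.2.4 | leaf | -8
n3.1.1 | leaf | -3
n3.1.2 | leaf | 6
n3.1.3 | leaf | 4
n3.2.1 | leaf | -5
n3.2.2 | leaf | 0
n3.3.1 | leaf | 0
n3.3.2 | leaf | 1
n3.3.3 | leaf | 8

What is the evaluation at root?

-2

n1.1 (Blue): min(-5, -7, 5, -9) = -9
n1.2 (Blue): min(6, 2) = 2
n1.3 (Blue): min(-5, 3, 7) = -5
n1.4 (Blue): min(-2, 3) = -2
n1 (Red): max(-9, 2, -5, -2) = 2
n2.1 (Blue): min(-2, 4) = -2
n2.2 (Blue): min(-1, -3, -5, -8) = -8
n2 (Red): max(-2, -8) = -2
n3.1 (Blue): min(-3, 6, 4) = -3
n3.2 (Blue): min(-5, 0) = -5
n3.3 (Blue): min(0, 1, 8) = 0
n3 (Red): max(-3, -5, 0) = 0
root (Blue): min(2, -2, 0) = -2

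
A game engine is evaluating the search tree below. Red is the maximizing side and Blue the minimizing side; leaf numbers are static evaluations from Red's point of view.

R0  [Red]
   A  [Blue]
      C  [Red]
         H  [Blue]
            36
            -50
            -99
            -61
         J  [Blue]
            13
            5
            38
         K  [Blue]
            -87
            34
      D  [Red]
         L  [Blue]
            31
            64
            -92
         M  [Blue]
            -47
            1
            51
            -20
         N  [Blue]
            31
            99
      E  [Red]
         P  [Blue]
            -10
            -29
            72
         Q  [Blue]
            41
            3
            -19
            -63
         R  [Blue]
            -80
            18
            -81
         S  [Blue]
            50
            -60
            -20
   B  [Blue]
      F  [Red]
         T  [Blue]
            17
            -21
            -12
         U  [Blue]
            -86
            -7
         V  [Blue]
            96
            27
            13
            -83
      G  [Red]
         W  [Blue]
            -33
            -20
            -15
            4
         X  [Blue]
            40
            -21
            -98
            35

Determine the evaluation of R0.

H (Blue): min(36, -50, -99, -61) = -99
J (Blue): min(13, 5, 38) = 5
K (Blue): min(-87, 34) = -87
C (Red): max(-99, 5, -87) = 5
L (Blue): min(31, 64, -92) = -92
M (Blue): min(-47, 1, 51, -20) = -47
N (Blue): min(31, 99) = 31
D (Red): max(-92, -47, 31) = 31
P (Blue): min(-10, -29, 72) = -29
Q (Blue): min(41, 3, -19, -63) = -63
R (Blue): min(-80, 18, -81) = -81
S (Blue): min(50, -60, -20) = -60
E (Red): max(-29, -63, -81, -60) = -29
A (Blue): min(5, 31, -29) = -29
T (Blue): min(17, -21, -12) = -21
U (Blue): min(-86, -7) = -86
V (Blue): min(96, 27, 13, -83) = -83
F (Red): max(-21, -86, -83) = -21
W (Blue): min(-33, -20, -15, 4) = -33
X (Blue): min(40, -21, -98, 35) = -98
G (Red): max(-33, -98) = -33
B (Blue): min(-21, -33) = -33
R0 (Red): max(-29, -33) = -29

-29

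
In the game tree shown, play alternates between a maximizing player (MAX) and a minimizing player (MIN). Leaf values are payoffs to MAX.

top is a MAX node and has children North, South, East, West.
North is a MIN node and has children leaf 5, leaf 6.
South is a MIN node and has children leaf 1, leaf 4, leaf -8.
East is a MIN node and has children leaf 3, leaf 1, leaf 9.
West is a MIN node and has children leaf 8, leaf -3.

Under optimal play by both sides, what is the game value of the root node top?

5

North (MIN): min(5, 6) = 5
South (MIN): min(1, 4, -8) = -8
East (MIN): min(3, 1, 9) = 1
West (MIN): min(8, -3) = -3
top (MAX): max(5, -8, 1, -3) = 5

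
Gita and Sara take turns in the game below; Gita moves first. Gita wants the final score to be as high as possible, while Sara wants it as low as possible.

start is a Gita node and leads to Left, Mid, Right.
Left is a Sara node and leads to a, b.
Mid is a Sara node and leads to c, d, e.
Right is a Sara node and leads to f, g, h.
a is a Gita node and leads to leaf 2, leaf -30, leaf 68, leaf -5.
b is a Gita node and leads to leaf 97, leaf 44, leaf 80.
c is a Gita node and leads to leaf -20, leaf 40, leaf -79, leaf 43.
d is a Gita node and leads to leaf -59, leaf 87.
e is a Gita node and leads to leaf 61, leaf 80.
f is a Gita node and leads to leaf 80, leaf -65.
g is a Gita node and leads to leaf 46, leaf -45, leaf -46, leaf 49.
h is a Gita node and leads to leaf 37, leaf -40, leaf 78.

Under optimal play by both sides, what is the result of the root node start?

68

a (Gita): max(2, -30, 68, -5) = 68
b (Gita): max(97, 44, 80) = 97
Left (Sara): min(68, 97) = 68
c (Gita): max(-20, 40, -79, 43) = 43
d (Gita): max(-59, 87) = 87
e (Gita): max(61, 80) = 80
Mid (Sara): min(43, 87, 80) = 43
f (Gita): max(80, -65) = 80
g (Gita): max(46, -45, -46, 49) = 49
h (Gita): max(37, -40, 78) = 78
Right (Sara): min(80, 49, 78) = 49
start (Gita): max(68, 43, 49) = 68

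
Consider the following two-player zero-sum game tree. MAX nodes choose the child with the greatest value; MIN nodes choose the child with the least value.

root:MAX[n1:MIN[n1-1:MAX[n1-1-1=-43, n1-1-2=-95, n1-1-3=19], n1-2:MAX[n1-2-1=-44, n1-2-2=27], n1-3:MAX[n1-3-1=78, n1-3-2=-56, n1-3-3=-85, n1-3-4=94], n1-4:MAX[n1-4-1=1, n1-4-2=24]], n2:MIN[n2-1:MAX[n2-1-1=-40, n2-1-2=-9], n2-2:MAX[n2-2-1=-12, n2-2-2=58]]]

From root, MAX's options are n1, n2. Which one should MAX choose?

n1-1 (MAX): max(-43, -95, 19) = 19
n1-2 (MAX): max(-44, 27) = 27
n1-3 (MAX): max(78, -56, -85, 94) = 94
n1-4 (MAX): max(1, 24) = 24
n1 (MIN): min(19, 27, 94, 24) = 19
n2-1 (MAX): max(-40, -9) = -9
n2-2 (MAX): max(-12, 58) = 58
n2 (MIN): min(-9, 58) = -9
root (MAX): max(19, -9) = 19
MAX at root wants the highest of {n1=19, n2=-9}, so chooses n1.

n1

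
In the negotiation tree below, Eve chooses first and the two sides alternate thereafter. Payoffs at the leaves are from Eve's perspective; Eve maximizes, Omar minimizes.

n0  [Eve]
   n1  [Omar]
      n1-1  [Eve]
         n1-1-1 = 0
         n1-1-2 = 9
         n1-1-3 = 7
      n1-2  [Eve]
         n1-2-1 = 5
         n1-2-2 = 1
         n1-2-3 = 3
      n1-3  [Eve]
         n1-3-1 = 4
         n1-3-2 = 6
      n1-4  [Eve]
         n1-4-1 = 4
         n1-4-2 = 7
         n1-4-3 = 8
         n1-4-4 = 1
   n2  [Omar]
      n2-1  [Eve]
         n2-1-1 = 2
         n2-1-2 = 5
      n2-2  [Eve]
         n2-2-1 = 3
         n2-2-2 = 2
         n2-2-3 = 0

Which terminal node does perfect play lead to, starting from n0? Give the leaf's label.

n1-2-1

n1-1 (Eve): max(0, 9, 7) = 9
n1-2 (Eve): max(5, 1, 3) = 5
n1-3 (Eve): max(4, 6) = 6
n1-4 (Eve): max(4, 7, 8, 1) = 8
n1 (Omar): min(9, 5, 6, 8) = 5
n2-1 (Eve): max(2, 5) = 5
n2-2 (Eve): max(3, 2, 0) = 3
n2 (Omar): min(5, 3) = 3
n0 (Eve): max(5, 3) = 5
At n0, Eve picks n1 (highest: 5).
At n1, Omar picks n1-2 (lowest: 5).
At n1-2, Eve picks n1-2-1 (highest: 5).
Terminal value 5.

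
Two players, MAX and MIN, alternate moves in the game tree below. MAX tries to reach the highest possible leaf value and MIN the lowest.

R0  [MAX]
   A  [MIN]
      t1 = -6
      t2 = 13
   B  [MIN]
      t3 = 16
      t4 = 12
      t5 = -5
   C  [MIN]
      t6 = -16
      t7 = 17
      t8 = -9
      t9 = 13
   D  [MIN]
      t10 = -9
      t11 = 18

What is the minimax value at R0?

-5

A (MIN): min(-6, 13) = -6
B (MIN): min(16, 12, -5) = -5
C (MIN): min(-16, 17, -9, 13) = -16
D (MIN): min(-9, 18) = -9
R0 (MAX): max(-6, -5, -16, -9) = -5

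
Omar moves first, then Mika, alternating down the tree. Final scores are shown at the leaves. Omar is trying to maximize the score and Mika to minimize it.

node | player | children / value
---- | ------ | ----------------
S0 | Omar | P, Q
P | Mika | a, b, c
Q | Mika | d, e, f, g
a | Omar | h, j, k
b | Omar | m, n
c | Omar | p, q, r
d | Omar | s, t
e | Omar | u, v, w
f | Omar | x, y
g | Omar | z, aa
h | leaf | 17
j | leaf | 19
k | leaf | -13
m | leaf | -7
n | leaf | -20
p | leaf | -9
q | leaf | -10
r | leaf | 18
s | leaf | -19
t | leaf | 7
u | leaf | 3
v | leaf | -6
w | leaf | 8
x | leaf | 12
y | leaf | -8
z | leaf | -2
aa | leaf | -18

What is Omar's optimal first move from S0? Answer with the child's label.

Q

a (Omar): max(17, 19, -13) = 19
b (Omar): max(-7, -20) = -7
c (Omar): max(-9, -10, 18) = 18
P (Mika): min(19, -7, 18) = -7
d (Omar): max(-19, 7) = 7
e (Omar): max(3, -6, 8) = 8
f (Omar): max(12, -8) = 12
g (Omar): max(-2, -18) = -2
Q (Mika): min(7, 8, 12, -2) = -2
S0 (Omar): max(-7, -2) = -2
Omar at S0 wants the highest of {P=-7, Q=-2}, so chooses Q.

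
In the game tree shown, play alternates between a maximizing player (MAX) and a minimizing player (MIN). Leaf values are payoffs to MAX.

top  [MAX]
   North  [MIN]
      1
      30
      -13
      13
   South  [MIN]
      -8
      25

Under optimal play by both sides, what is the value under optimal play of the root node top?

-8

North (MIN): min(1, 30, -13, 13) = -13
South (MIN): min(-8, 25) = -8
top (MAX): max(-13, -8) = -8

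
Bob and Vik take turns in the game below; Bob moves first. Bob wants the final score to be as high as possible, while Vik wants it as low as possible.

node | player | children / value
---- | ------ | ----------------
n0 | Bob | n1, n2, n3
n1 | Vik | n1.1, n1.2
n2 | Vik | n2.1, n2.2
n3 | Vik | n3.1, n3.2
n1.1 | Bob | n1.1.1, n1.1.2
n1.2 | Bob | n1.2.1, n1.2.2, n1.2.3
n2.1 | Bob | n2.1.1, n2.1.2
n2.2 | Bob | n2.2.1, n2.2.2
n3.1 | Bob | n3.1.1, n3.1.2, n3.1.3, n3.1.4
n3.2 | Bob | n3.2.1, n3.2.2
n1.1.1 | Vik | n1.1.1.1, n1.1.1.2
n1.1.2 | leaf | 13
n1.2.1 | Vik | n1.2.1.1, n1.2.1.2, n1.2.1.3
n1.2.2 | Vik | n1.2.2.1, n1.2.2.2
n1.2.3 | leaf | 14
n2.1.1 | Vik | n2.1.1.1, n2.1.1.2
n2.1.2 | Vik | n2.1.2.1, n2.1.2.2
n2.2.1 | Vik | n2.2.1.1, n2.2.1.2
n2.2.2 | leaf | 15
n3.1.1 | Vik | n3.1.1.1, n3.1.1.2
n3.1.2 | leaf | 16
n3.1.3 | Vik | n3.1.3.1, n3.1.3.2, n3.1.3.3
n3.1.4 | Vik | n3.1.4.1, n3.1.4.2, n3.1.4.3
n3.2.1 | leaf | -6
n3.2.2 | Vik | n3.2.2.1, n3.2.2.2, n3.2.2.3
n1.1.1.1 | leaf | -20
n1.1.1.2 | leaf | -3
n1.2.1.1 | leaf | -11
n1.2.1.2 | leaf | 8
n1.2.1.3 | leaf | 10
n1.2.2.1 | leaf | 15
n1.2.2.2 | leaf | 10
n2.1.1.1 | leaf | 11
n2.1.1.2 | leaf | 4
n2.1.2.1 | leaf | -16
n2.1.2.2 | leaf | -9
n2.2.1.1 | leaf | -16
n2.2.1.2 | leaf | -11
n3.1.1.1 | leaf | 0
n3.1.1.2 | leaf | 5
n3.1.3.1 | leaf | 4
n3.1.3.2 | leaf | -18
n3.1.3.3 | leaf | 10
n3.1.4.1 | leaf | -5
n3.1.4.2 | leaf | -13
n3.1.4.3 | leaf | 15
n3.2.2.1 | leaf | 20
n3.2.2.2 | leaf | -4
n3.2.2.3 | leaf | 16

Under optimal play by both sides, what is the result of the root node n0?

n1.1.1 (Vik): min(-20, -3) = -20
n1.1 (Bob): max(-20, 13) = 13
n1.2.1 (Vik): min(-11, 8, 10) = -11
n1.2.2 (Vik): min(15, 10) = 10
n1.2 (Bob): max(-11, 10, 14) = 14
n1 (Vik): min(13, 14) = 13
n2.1.1 (Vik): min(11, 4) = 4
n2.1.2 (Vik): min(-16, -9) = -16
n2.1 (Bob): max(4, -16) = 4
n2.2.1 (Vik): min(-16, -11) = -16
n2.2 (Bob): max(-16, 15) = 15
n2 (Vik): min(4, 15) = 4
n3.1.1 (Vik): min(0, 5) = 0
n3.1.3 (Vik): min(4, -18, 10) = -18
n3.1.4 (Vik): min(-5, -13, 15) = -13
n3.1 (Bob): max(0, 16, -18, -13) = 16
n3.2.2 (Vik): min(20, -4, 16) = -4
n3.2 (Bob): max(-6, -4) = -4
n3 (Vik): min(16, -4) = -4
n0 (Bob): max(13, 4, -4) = 13

13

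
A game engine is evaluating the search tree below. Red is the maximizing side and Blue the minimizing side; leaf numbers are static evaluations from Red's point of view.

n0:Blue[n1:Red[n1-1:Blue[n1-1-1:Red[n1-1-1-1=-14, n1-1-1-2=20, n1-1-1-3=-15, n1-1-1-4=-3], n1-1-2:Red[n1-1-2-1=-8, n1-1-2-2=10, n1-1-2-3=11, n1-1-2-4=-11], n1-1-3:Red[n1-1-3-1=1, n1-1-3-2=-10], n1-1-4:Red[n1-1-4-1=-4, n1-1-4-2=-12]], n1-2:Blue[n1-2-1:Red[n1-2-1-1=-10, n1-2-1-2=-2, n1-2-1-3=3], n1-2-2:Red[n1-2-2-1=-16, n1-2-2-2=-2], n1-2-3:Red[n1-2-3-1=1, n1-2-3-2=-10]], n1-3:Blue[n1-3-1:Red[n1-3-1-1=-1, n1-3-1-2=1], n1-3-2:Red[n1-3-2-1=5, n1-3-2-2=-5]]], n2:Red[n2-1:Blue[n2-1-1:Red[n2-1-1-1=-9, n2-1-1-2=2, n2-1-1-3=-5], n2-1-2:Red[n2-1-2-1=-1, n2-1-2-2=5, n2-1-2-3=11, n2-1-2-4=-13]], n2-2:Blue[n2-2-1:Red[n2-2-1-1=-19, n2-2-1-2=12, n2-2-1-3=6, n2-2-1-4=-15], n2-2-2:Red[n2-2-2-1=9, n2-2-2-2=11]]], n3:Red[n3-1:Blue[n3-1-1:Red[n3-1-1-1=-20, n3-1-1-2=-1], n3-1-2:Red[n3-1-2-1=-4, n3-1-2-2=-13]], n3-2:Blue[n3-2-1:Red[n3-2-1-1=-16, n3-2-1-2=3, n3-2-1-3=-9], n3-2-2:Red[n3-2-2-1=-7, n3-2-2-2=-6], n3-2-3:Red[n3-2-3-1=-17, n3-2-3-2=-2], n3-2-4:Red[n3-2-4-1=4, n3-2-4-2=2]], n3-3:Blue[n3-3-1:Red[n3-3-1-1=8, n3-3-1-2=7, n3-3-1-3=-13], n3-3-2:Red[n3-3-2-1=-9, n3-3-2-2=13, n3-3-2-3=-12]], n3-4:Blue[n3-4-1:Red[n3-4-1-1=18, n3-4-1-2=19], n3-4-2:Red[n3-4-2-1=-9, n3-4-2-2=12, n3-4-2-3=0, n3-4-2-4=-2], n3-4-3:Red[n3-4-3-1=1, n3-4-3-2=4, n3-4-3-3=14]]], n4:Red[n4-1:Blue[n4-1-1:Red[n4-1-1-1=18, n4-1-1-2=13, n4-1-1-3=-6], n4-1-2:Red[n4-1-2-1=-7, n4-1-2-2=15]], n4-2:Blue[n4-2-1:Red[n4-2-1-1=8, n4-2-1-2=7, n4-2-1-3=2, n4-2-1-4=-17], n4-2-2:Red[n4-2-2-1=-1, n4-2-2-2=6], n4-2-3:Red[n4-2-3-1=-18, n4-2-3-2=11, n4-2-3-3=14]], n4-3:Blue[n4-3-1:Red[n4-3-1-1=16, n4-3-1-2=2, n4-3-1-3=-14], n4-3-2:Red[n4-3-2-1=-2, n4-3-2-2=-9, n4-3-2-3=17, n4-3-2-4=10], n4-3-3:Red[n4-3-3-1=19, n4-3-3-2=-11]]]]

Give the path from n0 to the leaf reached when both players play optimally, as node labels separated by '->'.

n1-1-1 (Red): max(-14, 20, -15, -3) = 20
n1-1-2 (Red): max(-8, 10, 11, -11) = 11
n1-1-3 (Red): max(1, -10) = 1
n1-1-4 (Red): max(-4, -12) = -4
n1-1 (Blue): min(20, 11, 1, -4) = -4
n1-2-1 (Red): max(-10, -2, 3) = 3
n1-2-2 (Red): max(-16, -2) = -2
n1-2-3 (Red): max(1, -10) = 1
n1-2 (Blue): min(3, -2, 1) = -2
n1-3-1 (Red): max(-1, 1) = 1
n1-3-2 (Red): max(5, -5) = 5
n1-3 (Blue): min(1, 5) = 1
n1 (Red): max(-4, -2, 1) = 1
n2-1-1 (Red): max(-9, 2, -5) = 2
n2-1-2 (Red): max(-1, 5, 11, -13) = 11
n2-1 (Blue): min(2, 11) = 2
n2-2-1 (Red): max(-19, 12, 6, -15) = 12
n2-2-2 (Red): max(9, 11) = 11
n2-2 (Blue): min(12, 11) = 11
n2 (Red): max(2, 11) = 11
n3-1-1 (Red): max(-20, -1) = -1
n3-1-2 (Red): max(-4, -13) = -4
n3-1 (Blue): min(-1, -4) = -4
n3-2-1 (Red): max(-16, 3, -9) = 3
n3-2-2 (Red): max(-7, -6) = -6
n3-2-3 (Red): max(-17, -2) = -2
n3-2-4 (Red): max(4, 2) = 4
n3-2 (Blue): min(3, -6, -2, 4) = -6
n3-3-1 (Red): max(8, 7, -13) = 8
n3-3-2 (Red): max(-9, 13, -12) = 13
n3-3 (Blue): min(8, 13) = 8
n3-4-1 (Red): max(18, 19) = 19
n3-4-2 (Red): max(-9, 12, 0, -2) = 12
n3-4-3 (Red): max(1, 4, 14) = 14
n3-4 (Blue): min(19, 12, 14) = 12
n3 (Red): max(-4, -6, 8, 12) = 12
n4-1-1 (Red): max(18, 13, -6) = 18
n4-1-2 (Red): max(-7, 15) = 15
n4-1 (Blue): min(18, 15) = 15
n4-2-1 (Red): max(8, 7, 2, -17) = 8
n4-2-2 (Red): max(-1, 6) = 6
n4-2-3 (Red): max(-18, 11, 14) = 14
n4-2 (Blue): min(8, 6, 14) = 6
n4-3-1 (Red): max(16, 2, -14) = 16
n4-3-2 (Red): max(-2, -9, 17, 10) = 17
n4-3-3 (Red): max(19, -11) = 19
n4-3 (Blue): min(16, 17, 19) = 16
n4 (Red): max(15, 6, 16) = 16
n0 (Blue): min(1, 11, 12, 16) = 1
At n0, Blue picks n1 (lowest: 1).
At n1, Red picks n1-3 (highest: 1).
At n1-3, Blue picks n1-3-1 (lowest: 1).
At n1-3-1, Red picks n1-3-1-2 (highest: 1).
Terminal value 1.

n0 -> n1 -> n1-3 -> n1-3-1 -> n1-3-1-2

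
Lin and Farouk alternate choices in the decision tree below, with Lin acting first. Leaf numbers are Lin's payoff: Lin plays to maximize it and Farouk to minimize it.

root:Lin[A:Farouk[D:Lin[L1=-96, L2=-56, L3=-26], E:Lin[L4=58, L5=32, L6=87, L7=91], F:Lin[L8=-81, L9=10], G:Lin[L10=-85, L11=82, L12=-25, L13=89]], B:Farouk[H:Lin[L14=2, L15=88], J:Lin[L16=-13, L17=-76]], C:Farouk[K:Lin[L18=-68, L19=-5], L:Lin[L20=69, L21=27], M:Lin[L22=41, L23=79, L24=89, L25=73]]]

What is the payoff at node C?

K (Lin): max(-68, -5) = -5
L (Lin): max(69, 27) = 69
M (Lin): max(41, 79, 89, 73) = 89
C (Farouk): min(-5, 69, 89) = -5

-5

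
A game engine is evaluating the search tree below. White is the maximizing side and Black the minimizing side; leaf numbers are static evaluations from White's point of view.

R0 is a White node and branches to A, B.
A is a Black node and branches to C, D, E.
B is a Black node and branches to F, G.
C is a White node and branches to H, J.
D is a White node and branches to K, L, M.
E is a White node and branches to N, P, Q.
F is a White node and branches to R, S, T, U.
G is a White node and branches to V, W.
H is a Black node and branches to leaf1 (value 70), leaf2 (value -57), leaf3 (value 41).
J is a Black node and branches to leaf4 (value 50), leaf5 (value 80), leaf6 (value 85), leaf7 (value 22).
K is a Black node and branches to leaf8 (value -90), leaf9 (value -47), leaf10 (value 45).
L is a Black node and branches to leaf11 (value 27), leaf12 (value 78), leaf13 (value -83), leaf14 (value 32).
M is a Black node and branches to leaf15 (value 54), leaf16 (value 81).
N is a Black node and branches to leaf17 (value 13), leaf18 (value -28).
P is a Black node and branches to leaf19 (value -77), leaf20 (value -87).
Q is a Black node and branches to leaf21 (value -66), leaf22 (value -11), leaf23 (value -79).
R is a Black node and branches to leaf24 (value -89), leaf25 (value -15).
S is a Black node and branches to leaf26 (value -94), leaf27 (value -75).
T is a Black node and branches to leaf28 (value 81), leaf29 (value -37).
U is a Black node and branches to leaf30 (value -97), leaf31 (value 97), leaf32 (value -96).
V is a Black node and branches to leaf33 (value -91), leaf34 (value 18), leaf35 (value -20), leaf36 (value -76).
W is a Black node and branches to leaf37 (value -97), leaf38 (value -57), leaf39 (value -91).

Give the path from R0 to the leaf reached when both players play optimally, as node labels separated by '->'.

R0 -> A -> E -> N -> leaf18

H (Black): min(70, -57, 41) = -57
J (Black): min(50, 80, 85, 22) = 22
C (White): max(-57, 22) = 22
K (Black): min(-90, -47, 45) = -90
L (Black): min(27, 78, -83, 32) = -83
M (Black): min(54, 81) = 54
D (White): max(-90, -83, 54) = 54
N (Black): min(13, -28) = -28
P (Black): min(-77, -87) = -87
Q (Black): min(-66, -11, -79) = -79
E (White): max(-28, -87, -79) = -28
A (Black): min(22, 54, -28) = -28
R (Black): min(-89, -15) = -89
S (Black): min(-94, -75) = -94
T (Black): min(81, -37) = -37
U (Black): min(-97, 97, -96) = -97
F (White): max(-89, -94, -37, -97) = -37
V (Black): min(-91, 18, -20, -76) = -91
W (Black): min(-97, -57, -91) = -97
G (White): max(-91, -97) = -91
B (Black): min(-37, -91) = -91
R0 (White): max(-28, -91) = -28
At R0, White picks A (highest: -28).
At A, Black picks E (lowest: -28).
At E, White picks N (highest: -28).
At N, Black picks leaf18 (lowest: -28).
Terminal value -28.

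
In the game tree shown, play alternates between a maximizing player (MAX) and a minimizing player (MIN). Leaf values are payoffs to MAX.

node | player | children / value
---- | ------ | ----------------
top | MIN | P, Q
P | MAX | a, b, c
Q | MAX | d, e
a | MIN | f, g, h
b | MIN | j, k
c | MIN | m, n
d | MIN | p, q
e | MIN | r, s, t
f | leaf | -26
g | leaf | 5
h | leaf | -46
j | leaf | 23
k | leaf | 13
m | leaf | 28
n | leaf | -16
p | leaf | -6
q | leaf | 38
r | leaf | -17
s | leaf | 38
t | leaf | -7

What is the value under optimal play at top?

a (MIN): min(-26, 5, -46) = -46
b (MIN): min(23, 13) = 13
c (MIN): min(28, -16) = -16
P (MAX): max(-46, 13, -16) = 13
d (MIN): min(-6, 38) = -6
e (MIN): min(-17, 38, -7) = -17
Q (MAX): max(-6, -17) = -6
top (MIN): min(13, -6) = -6

-6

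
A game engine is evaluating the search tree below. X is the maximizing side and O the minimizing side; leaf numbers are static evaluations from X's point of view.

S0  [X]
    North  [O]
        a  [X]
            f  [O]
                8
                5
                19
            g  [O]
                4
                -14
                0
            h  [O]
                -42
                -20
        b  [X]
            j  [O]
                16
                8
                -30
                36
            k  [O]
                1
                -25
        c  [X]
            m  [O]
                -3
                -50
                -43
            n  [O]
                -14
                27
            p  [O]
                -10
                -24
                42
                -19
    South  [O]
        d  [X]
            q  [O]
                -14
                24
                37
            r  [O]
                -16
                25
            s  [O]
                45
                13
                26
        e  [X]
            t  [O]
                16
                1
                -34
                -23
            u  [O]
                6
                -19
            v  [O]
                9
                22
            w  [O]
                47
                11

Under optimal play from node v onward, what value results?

9

v (O): min(9, 22) = 9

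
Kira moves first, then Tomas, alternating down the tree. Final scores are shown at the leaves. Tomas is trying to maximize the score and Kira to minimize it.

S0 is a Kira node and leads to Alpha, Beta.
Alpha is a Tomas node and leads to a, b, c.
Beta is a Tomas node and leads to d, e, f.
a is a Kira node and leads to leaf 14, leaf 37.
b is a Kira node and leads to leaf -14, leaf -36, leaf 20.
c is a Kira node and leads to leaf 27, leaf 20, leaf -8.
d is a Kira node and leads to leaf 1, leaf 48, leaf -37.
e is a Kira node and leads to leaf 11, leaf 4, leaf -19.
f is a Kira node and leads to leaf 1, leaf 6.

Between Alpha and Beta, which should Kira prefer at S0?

Beta

a (Kira): min(14, 37) = 14
b (Kira): min(-14, -36, 20) = -36
c (Kira): min(27, 20, -8) = -8
Alpha (Tomas): max(14, -36, -8) = 14
d (Kira): min(1, 48, -37) = -37
e (Kira): min(11, 4, -19) = -19
f (Kira): min(1, 6) = 1
Beta (Tomas): max(-37, -19, 1) = 1
Kira prefers the lower value; Alpha=14, Beta=1. Beta is better since 1 < 14.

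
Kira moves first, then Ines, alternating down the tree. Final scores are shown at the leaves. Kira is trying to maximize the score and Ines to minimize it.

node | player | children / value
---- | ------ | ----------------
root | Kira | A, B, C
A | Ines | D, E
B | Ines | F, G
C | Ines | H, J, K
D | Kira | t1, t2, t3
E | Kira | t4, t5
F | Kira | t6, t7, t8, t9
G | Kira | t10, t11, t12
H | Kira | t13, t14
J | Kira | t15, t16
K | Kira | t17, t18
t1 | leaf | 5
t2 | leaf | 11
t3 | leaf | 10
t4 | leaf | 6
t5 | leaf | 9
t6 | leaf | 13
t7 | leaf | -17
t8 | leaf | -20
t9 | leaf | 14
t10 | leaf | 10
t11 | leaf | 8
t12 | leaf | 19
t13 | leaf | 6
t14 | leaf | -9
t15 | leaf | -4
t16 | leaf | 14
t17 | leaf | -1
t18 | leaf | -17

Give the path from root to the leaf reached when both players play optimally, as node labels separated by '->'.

D (Kira): max(5, 11, 10) = 11
E (Kira): max(6, 9) = 9
A (Ines): min(11, 9) = 9
F (Kira): max(13, -17, -20, 14) = 14
G (Kira): max(10, 8, 19) = 19
B (Ines): min(14, 19) = 14
H (Kira): max(6, -9) = 6
J (Kira): max(-4, 14) = 14
K (Kira): max(-1, -17) = -1
C (Ines): min(6, 14, -1) = -1
root (Kira): max(9, 14, -1) = 14
At root, Kira picks B (highest: 14).
At B, Ines picks F (lowest: 14).
At F, Kira picks t9 (highest: 14).
Terminal value 14.

root -> B -> F -> t9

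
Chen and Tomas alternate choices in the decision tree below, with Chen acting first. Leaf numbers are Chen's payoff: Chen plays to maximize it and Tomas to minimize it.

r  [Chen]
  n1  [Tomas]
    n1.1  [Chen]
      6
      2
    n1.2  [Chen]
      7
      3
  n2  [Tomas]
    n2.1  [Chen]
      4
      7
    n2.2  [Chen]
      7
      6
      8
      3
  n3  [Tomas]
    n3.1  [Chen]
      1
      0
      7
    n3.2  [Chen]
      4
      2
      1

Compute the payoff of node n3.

n3.1 (Chen): max(1, 0, 7) = 7
n3.2 (Chen): max(4, 2, 1) = 4
n3 (Tomas): min(7, 4) = 4

4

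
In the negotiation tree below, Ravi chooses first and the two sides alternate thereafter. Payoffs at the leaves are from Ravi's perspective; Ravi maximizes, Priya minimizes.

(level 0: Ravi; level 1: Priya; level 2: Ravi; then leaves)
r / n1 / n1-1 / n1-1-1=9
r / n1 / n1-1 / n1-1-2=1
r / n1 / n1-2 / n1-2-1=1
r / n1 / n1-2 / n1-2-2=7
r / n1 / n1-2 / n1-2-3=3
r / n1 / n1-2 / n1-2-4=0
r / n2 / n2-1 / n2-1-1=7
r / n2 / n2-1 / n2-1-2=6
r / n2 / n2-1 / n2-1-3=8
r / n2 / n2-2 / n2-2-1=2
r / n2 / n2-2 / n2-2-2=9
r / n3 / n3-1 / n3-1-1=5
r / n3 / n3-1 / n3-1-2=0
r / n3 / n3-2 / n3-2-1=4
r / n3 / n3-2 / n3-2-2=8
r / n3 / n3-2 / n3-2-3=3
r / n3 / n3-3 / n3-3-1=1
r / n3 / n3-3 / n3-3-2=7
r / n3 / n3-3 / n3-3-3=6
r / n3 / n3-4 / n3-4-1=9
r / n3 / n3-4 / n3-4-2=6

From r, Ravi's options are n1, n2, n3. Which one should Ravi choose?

n1-1 (Ravi): max(9, 1) = 9
n1-2 (Ravi): max(1, 7, 3, 0) = 7
n1 (Priya): min(9, 7) = 7
n2-1 (Ravi): max(7, 6, 8) = 8
n2-2 (Ravi): max(2, 9) = 9
n2 (Priya): min(8, 9) = 8
n3-1 (Ravi): max(5, 0) = 5
n3-2 (Ravi): max(4, 8, 3) = 8
n3-3 (Ravi): max(1, 7, 6) = 7
n3-4 (Ravi): max(9, 6) = 9
n3 (Priya): min(5, 8, 7, 9) = 5
r (Ravi): max(7, 8, 5) = 8
Ravi at r wants the highest of {n1=7, n2=8, n3=5}, so chooses n2.

n2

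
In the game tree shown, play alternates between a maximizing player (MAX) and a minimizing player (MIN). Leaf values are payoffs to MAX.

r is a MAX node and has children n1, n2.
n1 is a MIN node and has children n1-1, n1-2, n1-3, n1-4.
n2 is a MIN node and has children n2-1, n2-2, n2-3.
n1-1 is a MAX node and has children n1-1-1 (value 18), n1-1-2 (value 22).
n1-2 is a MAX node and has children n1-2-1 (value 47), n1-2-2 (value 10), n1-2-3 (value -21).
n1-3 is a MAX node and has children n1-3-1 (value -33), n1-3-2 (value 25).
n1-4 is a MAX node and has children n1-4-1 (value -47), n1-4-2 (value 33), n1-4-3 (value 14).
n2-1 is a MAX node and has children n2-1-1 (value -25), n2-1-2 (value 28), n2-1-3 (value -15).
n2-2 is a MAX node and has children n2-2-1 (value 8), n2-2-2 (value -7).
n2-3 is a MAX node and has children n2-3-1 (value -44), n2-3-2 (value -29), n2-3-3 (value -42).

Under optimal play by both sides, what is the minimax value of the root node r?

22

n1-1 (MAX): max(18, 22) = 22
n1-2 (MAX): max(47, 10, -21) = 47
n1-3 (MAX): max(-33, 25) = 25
n1-4 (MAX): max(-47, 33, 14) = 33
n1 (MIN): min(22, 47, 25, 33) = 22
n2-1 (MAX): max(-25, 28, -15) = 28
n2-2 (MAX): max(8, -7) = 8
n2-3 (MAX): max(-44, -29, -42) = -29
n2 (MIN): min(28, 8, -29) = -29
r (MAX): max(22, -29) = 22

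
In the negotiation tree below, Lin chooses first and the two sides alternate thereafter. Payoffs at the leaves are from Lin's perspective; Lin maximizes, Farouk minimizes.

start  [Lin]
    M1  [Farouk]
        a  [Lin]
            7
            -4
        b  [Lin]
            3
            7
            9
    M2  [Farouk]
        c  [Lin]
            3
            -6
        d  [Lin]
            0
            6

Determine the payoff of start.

7

a (Lin): max(7, -4) = 7
b (Lin): max(3, 7, 9) = 9
M1 (Farouk): min(7, 9) = 7
c (Lin): max(3, -6) = 3
d (Lin): max(0, 6) = 6
M2 (Farouk): min(3, 6) = 3
start (Lin): max(7, 3) = 7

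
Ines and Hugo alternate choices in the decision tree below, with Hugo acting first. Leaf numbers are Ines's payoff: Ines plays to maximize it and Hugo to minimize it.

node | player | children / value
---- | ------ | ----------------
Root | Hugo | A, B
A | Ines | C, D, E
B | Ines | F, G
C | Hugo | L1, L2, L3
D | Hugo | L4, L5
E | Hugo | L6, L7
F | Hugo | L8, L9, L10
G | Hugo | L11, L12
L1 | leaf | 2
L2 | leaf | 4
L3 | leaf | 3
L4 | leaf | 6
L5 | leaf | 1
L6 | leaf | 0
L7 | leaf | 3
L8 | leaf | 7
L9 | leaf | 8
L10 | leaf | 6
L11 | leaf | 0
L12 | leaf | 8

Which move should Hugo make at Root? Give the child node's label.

A

C (Hugo): min(2, 4, 3) = 2
D (Hugo): min(6, 1) = 1
E (Hugo): min(0, 3) = 0
A (Ines): max(2, 1, 0) = 2
F (Hugo): min(7, 8, 6) = 6
G (Hugo): min(0, 8) = 0
B (Ines): max(6, 0) = 6
Root (Hugo): min(2, 6) = 2
Hugo at Root wants the lowest of {A=2, B=6}, so chooses A.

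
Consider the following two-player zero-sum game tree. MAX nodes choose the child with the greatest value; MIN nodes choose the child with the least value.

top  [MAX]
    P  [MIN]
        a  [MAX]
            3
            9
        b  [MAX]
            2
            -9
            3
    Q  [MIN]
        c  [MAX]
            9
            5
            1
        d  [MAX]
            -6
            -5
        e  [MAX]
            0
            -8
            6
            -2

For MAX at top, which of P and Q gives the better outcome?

P

a (MAX): max(3, 9) = 9
b (MAX): max(2, -9, 3) = 3
P (MIN): min(9, 3) = 3
c (MAX): max(9, 5, 1) = 9
d (MAX): max(-6, -5) = -5
e (MAX): max(0, -8, 6, -2) = 6
Q (MIN): min(9, -5, 6) = -5
MAX prefers the higher value; P=3, Q=-5. P is better since 3 > -5.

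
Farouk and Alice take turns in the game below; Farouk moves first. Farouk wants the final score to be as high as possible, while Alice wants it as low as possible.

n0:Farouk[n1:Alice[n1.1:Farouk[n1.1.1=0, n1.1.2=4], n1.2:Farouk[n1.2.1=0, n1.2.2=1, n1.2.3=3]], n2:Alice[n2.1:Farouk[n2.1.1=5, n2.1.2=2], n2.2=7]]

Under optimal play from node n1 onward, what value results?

3

n1.1 (Farouk): max(0, 4) = 4
n1.2 (Farouk): max(0, 1, 3) = 3
n1 (Alice): min(4, 3) = 3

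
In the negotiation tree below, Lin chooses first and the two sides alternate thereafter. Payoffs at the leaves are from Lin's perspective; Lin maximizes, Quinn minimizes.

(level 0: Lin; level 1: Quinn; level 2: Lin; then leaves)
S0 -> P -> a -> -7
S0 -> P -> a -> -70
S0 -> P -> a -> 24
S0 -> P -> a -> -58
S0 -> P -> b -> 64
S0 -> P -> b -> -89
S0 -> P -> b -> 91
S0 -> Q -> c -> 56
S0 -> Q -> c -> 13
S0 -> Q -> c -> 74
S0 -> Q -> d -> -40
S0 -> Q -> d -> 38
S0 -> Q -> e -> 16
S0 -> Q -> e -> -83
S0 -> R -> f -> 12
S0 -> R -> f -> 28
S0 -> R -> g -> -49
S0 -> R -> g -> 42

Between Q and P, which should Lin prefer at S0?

P

c (Lin): max(56, 13, 74) = 74
d (Lin): max(-40, 38) = 38
e (Lin): max(16, -83) = 16
Q (Quinn): min(74, 38, 16) = 16
a (Lin): max(-7, -70, 24, -58) = 24
b (Lin): max(64, -89, 91) = 91
P (Quinn): min(24, 91) = 24
Lin prefers the higher value; Q=16, P=24. P is better since 24 > 16.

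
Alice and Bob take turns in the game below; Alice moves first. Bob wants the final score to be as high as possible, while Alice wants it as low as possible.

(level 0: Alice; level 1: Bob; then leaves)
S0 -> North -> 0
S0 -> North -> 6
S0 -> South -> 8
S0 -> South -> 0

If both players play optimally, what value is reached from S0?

North (Bob): max(0, 6) = 6
South (Bob): max(8, 0) = 8
S0 (Alice): min(6, 8) = 6

6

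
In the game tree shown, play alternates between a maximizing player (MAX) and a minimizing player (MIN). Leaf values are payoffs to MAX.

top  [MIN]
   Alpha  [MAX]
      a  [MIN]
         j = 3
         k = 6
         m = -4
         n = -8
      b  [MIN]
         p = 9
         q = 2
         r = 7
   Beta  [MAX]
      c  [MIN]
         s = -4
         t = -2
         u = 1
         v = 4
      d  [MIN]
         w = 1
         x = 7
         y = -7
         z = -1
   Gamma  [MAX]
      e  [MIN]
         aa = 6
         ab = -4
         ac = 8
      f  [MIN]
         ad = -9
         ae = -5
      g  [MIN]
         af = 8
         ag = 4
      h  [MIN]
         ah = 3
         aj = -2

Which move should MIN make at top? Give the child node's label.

a (MIN): min(3, 6, -4, -8) = -8
b (MIN): min(9, 2, 7) = 2
Alpha (MAX): max(-8, 2) = 2
c (MIN): min(-4, -2, 1, 4) = -4
d (MIN): min(1, 7, -7, -1) = -7
Beta (MAX): max(-4, -7) = -4
e (MIN): min(6, -4, 8) = -4
f (MIN): min(-9, -5) = -9
g (MIN): min(8, 4) = 4
h (MIN): min(3, -2) = -2
Gamma (MAX): max(-4, -9, 4, -2) = 4
top (MIN): min(2, -4, 4) = -4
MIN at top wants the lowest of {Alpha=2, Beta=-4, Gamma=4}, so chooses Beta.

Beta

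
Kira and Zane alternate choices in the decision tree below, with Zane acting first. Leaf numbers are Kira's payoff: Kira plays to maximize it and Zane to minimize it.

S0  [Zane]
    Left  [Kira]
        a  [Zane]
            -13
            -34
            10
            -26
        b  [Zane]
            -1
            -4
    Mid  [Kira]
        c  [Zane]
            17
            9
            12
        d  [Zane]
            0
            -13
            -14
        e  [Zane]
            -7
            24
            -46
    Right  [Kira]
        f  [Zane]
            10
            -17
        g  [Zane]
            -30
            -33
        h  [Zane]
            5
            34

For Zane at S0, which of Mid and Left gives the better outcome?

Left

c (Zane): min(17, 9, 12) = 9
d (Zane): min(0, -13, -14) = -14
e (Zane): min(-7, 24, -46) = -46
Mid (Kira): max(9, -14, -46) = 9
a (Zane): min(-13, -34, 10, -26) = -34
b (Zane): min(-1, -4) = -4
Left (Kira): max(-34, -4) = -4
Zane prefers the lower value; Mid=9, Left=-4. Left is better since -4 < 9.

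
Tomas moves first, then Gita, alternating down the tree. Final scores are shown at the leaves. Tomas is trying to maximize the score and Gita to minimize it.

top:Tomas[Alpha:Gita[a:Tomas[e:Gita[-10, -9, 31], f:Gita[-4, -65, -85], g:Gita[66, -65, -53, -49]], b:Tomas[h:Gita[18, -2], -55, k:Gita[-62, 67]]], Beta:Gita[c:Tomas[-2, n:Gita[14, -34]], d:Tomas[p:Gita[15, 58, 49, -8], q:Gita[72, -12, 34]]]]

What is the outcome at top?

e (Gita): min(-10, -9, 31) = -10
f (Gita): min(-4, -65, -85) = -85
g (Gita): min(66, -65, -53, -49) = -65
a (Tomas): max(-10, -85, -65) = -10
h (Gita): min(18, -2) = -2
k (Gita): min(-62, 67) = -62
b (Tomas): max(-2, -55, -62) = -2
Alpha (Gita): min(-10, -2) = -10
n (Gita): min(14, -34) = -34
c (Tomas): max(-2, -34) = -2
p (Gita): min(15, 58, 49, -8) = -8
q (Gita): min(72, -12, 34) = -12
d (Tomas): max(-8, -12) = -8
Beta (Gita): min(-2, -8) = -8
top (Tomas): max(-10, -8) = -8

-8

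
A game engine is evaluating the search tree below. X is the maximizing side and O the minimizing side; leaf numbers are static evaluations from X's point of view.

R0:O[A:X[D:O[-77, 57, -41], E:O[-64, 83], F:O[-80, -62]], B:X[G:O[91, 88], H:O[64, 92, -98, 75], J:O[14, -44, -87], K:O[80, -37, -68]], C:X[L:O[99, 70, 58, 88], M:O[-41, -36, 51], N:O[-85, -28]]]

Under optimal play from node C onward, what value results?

L (O): min(99, 70, 58, 88) = 58
M (O): min(-41, -36, 51) = -41
N (O): min(-85, -28) = -85
C (X): max(58, -41, -85) = 58

58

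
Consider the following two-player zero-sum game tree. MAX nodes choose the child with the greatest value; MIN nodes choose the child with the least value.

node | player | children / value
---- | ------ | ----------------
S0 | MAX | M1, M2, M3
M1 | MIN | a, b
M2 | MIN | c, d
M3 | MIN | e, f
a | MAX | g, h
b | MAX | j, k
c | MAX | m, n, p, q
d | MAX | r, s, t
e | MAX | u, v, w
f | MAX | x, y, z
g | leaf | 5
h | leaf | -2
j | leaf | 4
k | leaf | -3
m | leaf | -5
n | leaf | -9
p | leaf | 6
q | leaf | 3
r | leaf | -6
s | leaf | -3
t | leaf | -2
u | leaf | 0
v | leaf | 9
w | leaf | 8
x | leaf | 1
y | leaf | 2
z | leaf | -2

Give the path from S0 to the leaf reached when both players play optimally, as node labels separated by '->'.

S0 -> M1 -> b -> j

a (MAX): max(5, -2) = 5
b (MAX): max(4, -3) = 4
M1 (MIN): min(5, 4) = 4
c (MAX): max(-5, -9, 6, 3) = 6
d (MAX): max(-6, -3, -2) = -2
M2 (MIN): min(6, -2) = -2
e (MAX): max(0, 9, 8) = 9
f (MAX): max(1, 2, -2) = 2
M3 (MIN): min(9, 2) = 2
S0 (MAX): max(4, -2, 2) = 4
At S0, MAX picks M1 (highest: 4).
At M1, MIN picks b (lowest: 4).
At b, MAX picks j (highest: 4).
Terminal value 4.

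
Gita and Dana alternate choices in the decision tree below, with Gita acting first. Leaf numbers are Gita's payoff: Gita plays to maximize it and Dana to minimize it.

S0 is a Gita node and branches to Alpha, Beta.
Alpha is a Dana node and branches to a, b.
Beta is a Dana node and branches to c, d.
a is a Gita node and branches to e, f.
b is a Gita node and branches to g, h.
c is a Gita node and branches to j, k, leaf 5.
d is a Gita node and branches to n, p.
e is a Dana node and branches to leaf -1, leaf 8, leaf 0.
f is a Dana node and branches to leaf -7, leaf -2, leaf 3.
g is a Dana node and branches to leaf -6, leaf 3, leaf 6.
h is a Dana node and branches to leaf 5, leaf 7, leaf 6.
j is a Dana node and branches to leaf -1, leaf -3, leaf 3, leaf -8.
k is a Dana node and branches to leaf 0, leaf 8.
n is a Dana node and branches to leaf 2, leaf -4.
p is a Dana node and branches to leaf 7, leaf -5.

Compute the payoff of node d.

n (Dana): min(2, -4) = -4
p (Dana): min(7, -5) = -5
d (Gita): max(-4, -5) = -4

-4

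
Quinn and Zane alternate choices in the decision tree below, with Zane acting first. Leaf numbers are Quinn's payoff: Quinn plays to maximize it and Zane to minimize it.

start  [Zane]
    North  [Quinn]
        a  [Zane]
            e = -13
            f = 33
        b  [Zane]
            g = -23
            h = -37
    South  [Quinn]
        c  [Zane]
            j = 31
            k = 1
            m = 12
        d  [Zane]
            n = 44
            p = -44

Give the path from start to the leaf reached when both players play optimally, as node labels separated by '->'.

start -> North -> a -> e

a (Zane): min(-13, 33) = -13
b (Zane): min(-23, -37) = -37
North (Quinn): max(-13, -37) = -13
c (Zane): min(31, 1, 12) = 1
d (Zane): min(44, -44) = -44
South (Quinn): max(1, -44) = 1
start (Zane): min(-13, 1) = -13
At start, Zane picks North (lowest: -13).
At North, Quinn picks a (highest: -13).
At a, Zane picks e (lowest: -13).
Terminal value -13.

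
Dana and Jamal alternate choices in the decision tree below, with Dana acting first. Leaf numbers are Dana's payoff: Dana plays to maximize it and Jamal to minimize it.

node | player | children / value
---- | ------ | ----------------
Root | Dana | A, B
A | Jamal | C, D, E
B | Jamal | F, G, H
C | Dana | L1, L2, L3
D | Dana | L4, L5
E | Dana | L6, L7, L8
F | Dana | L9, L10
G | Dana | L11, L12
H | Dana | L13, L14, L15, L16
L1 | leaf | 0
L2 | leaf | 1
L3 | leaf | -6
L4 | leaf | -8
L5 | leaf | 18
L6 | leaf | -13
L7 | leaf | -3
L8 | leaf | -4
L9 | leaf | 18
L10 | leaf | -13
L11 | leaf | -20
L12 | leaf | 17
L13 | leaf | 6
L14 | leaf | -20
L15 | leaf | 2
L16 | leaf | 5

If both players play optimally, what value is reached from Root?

C (Dana): max(0, 1, -6) = 1
D (Dana): max(-8, 18) = 18
E (Dana): max(-13, -3, -4) = -3
A (Jamal): min(1, 18, -3) = -3
F (Dana): max(18, -13) = 18
G (Dana): max(-20, 17) = 17
H (Dana): max(6, -20, 2, 5) = 6
B (Jamal): min(18, 17, 6) = 6
Root (Dana): max(-3, 6) = 6

6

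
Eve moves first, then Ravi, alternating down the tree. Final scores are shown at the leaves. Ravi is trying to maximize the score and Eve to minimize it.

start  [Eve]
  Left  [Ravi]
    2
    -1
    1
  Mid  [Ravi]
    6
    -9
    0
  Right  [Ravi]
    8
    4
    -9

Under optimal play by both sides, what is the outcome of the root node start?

2

Left (Ravi): max(2, -1, 1) = 2
Mid (Ravi): max(6, -9, 0) = 6
Right (Ravi): max(8, 4, -9) = 8
start (Eve): min(2, 6, 8) = 2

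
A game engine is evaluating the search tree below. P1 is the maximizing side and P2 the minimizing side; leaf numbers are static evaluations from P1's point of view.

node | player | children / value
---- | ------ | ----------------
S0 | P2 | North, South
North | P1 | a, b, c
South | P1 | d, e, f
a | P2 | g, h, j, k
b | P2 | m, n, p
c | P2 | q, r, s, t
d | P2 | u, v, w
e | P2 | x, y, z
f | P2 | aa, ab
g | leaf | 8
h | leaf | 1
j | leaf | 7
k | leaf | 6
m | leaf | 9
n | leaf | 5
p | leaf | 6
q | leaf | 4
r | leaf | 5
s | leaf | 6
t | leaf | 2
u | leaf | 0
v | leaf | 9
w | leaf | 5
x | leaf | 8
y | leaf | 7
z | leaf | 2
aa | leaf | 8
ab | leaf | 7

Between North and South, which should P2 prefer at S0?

North

a (P2): min(8, 1, 7, 6) = 1
b (P2): min(9, 5, 6) = 5
c (P2): min(4, 5, 6, 2) = 2
North (P1): max(1, 5, 2) = 5
d (P2): min(0, 9, 5) = 0
e (P2): min(8, 7, 2) = 2
f (P2): min(8, 7) = 7
South (P1): max(0, 2, 7) = 7
P2 prefers the lower value; North=5, South=7. North is better since 5 < 7.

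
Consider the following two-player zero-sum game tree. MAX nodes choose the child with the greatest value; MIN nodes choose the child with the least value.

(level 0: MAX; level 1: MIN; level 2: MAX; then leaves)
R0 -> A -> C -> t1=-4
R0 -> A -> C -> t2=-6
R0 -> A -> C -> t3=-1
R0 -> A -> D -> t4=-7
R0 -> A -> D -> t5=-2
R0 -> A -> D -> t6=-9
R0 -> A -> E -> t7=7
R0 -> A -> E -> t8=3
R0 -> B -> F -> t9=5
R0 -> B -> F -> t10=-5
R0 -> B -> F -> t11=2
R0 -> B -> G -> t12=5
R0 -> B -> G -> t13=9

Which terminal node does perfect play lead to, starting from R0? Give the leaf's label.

t9

C (MAX): max(-4, -6, -1) = -1
D (MAX): max(-7, -2, -9) = -2
E (MAX): max(7, 3) = 7
A (MIN): min(-1, -2, 7) = -2
F (MAX): max(5, -5, 2) = 5
G (MAX): max(5, 9) = 9
B (MIN): min(5, 9) = 5
R0 (MAX): max(-2, 5) = 5
At R0, MAX picks B (highest: 5).
At B, MIN picks F (lowest: 5).
At F, MAX picks t9 (highest: 5).
Terminal value 5.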